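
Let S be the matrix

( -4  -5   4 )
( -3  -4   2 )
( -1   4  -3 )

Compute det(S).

Expand along row 1:
  + (-4) · |-4 2; 4 -3| = (-4)·(12 − 8) = -16
  − (-5) · |-3 2; -1 -3| = −(-5)·(9 − (-2)) = 55
  + 4 · |-3 -4; -1 4| = 4·(-12 − 4) = -64
Sum: (-16) + (55) + (-64) = -25

det(S) = -25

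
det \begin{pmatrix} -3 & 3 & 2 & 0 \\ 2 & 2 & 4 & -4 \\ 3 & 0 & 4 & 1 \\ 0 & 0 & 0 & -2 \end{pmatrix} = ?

Expand along row 4 (it has 3 zeros):
  + (-2) · M_44   where M_44 = det([-3 3 2; 2 2 4; 3 0 4]) = -24
det = (+1)·(-2)·(-24) = 48

48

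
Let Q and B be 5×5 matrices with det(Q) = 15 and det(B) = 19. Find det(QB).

det(QB) = det(Q)·det(B) = (15)·(19) = 285

|QB| = 285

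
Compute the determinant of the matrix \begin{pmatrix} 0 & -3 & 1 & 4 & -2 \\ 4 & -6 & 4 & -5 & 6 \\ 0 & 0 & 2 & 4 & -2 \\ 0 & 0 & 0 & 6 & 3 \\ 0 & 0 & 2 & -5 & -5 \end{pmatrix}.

216

The matrix is block upper-triangular with a 2×2 block and a 3×3 block on the diagonal, so its determinant equals the product of the determinants of the diagonal blocks.
det of the 2×2 block = 12
det of the 3×3 block = 18
det = (12)·(18) = 216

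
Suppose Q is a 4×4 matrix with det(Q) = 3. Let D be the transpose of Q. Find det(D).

3

det(Qᵀ) = det(Q).
det(D) = (1)·(3) = 3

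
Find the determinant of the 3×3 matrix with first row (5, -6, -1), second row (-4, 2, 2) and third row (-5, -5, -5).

150

Expand along row 1:
  + 5 · |2 2; -5 -5| = 5·(-10 − (-10)) = 0
  − (-6) · |-4 2; -5 -5| = −(-6)·(20 − (-10)) = 180
  + (-1) · |-4 2; -5 -5| = (-1)·(20 − (-10)) = -30
Sum: (0) + (180) + (-30) = 150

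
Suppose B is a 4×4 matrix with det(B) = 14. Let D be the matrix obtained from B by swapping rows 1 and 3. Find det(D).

-14

Swapping two rows multiplies the determinant by −1.
det(D) = (-1)·(14) = -14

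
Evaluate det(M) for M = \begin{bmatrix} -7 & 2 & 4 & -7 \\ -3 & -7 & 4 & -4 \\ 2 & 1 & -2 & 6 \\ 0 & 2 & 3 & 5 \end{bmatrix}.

det(M) = -853

Expand along row 4 (it has 1 zero):
  + (2) · M_42   where M_42 = det([-7 4 -7; -3 4 -4; 2 -2 6]) = -58
  − (3) · M_43   where M_43 = det([-7 2 -7; -3 -7 -4; 2 1 6]) = 209
  + (5) · M_44   where M_44 = det([-7 2 4; -3 -7 4; 2 1 -2]) = -22
det = (+1)·(2)·(-58) + (-1)·(3)·(209) + (+1)·(5)·(-22) = -853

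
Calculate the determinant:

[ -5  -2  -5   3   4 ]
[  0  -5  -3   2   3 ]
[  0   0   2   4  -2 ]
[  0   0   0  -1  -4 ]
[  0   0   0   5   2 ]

The determinant is 900.

The matrix is block upper-triangular with a 2×2 block and a 3×3 block on the diagonal, so its determinant equals the product of the determinants of the diagonal blocks.
det of the 2×2 block = 25
det of the 3×3 block = 36
det = (25)·(36) = 900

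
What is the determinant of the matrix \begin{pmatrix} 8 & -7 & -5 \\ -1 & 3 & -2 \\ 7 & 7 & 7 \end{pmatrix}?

Expand along row 1:
  + 8 · |3 -2; 7 7| = 8·(21 − (-14)) = 280
  − (-7) · |-1 -2; 7 7| = −(-7)·(-7 − (-14)) = 49
  + (-5) · |-1 3; 7 7| = (-5)·(-7 − 21) = 140
Sum: (280) + (49) + (140) = 469

The determinant is 469.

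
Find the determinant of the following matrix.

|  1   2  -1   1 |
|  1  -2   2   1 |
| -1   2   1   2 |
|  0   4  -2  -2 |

36

Expand along row 4 (it has 1 zero):
  + (4) · M_42   where M_42 = det([1 -1 1; 1 2 1; -1 1 2]) = 9
  − (-2) · M_43   where M_43 = det([1 2 1; 1 -2 1; -1 2 2]) = -12
  + (-2) · M_44   where M_44 = det([1 2 -1; 1 -2 2; -1 2 1]) = -12
det = (+1)·(4)·(9) + (-1)·(-2)·(-12) + (+1)·(-2)·(-12) = 36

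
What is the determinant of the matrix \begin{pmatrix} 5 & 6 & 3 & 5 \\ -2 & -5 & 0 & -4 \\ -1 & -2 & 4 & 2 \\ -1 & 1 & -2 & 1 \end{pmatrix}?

Expand along row 2 (it has 1 zero):
  − (-2) · M_21   where M_21 = det([6 3 5; -2 4 2; 1 -2 1]) = 60
  + (-5) · M_22   where M_22 = det([5 3 5; -1 4 2; -1 -2 1]) = 67
  + (-4) · M_24   where M_24 = det([5 6 3; -1 -2 4; -1 1 -2]) = -45
det = (-1)·(-2)·(60) + (+1)·(-5)·(67) + (+1)·(-4)·(-45) = -35

-35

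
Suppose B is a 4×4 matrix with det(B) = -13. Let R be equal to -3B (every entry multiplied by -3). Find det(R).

For a 4×4 matrix, det(-3B) = (-3)^4·det(B) = 81·det(B).
det(R) = (81)·(-13) = -1053

-1053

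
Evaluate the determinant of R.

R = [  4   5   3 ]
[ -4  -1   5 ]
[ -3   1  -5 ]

-196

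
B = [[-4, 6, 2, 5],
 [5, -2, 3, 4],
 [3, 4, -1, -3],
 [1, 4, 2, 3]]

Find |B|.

|B| = -60

Expand along row 1:
  + (-4) · M_11   where M_11 = det([-2 3 4; 4 -1 -3; 4 2 3]) = -30
  − (6) · M_12   where M_12 = det([5 3 4; 3 -1 -3; 1 2 3]) = 7
  + (2) · M_13   where M_13 = det([5 -2 4; 3 4 -3; 1 4 3]) = 176
  − (5) · M_14   where M_14 = det([5 -2 3; 3 4 -1; 1 4 2]) = 98
det = (+1)·(-4)·(-30) + (-1)·(6)·(7) + (+1)·(2)·(176) + (-1)·(5)·(98) = -60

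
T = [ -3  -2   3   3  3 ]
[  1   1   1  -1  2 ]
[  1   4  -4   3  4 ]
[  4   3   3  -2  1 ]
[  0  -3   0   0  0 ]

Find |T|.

738

Expand along row 5 (it has 4 zeros):
  − (-3) · M_52   where M_52 = det([-3 3 3 3; 1 1 -1 2; 1 -4 3 4; 4 3 -2 1]) = 246
det = (-1)·(-3)·(246) = 738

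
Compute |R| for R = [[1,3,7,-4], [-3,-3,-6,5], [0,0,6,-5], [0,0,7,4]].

R is block upper-triangular with a 2×2 block and a 2×2 block on the diagonal, so its determinant equals the product of the determinants of the diagonal blocks.
det of the 2×2 block = 6
det of the 2×2 block = 59
det = (6)·(59) = 354

354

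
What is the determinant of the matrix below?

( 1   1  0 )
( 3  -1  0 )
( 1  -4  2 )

The determinant is -8.

Expand along column 3:
  + 2 · |1 1; 3 -1| = 2·(-1 − 3) = -8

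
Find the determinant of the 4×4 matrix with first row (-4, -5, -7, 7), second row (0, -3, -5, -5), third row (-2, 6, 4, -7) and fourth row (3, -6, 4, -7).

Expand along row 2 (it has 1 zero):
  + (-3) · M_22   where M_22 = det([-4 -7 7; -2 4 -7; 3 4 -7]) = 105
  − (-5) · M_23   where M_23 = det([-4 -5 7; -2 6 -7; 3 -6 -7]) = 469
  + (-5) · M_24   where M_24 = det([-4 -5 -7; -2 6 4; 3 -6 4]) = -250
det = (+1)·(-3)·(105) + (-1)·(-5)·(469) + (+1)·(-5)·(-250) = 3280

The determinant is 3280.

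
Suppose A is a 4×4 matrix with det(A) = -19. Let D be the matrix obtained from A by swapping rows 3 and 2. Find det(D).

19

Swapping two rows multiplies the determinant by −1.
det(D) = (-1)·(-19) = 19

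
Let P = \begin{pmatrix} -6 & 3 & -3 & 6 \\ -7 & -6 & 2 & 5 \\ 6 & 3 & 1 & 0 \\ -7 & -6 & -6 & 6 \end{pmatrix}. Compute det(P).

The determinant is 2244.

Expand along row 3 (it has 1 zero):
  + (6) · M_31   where M_31 = det([3 -3 6; -6 2 5; -6 -6 6]) = 396
  − (3) · M_32   where M_32 = det([-6 -3 6; -7 2 5; -7 -6 6]) = 63
  + (1) · M_33   where M_33 = det([-6 3 6; -7 -6 5; -7 -6 6]) = 57
det = (+1)·(6)·(396) + (-1)·(3)·(63) + (+1)·(1)·(57) = 2244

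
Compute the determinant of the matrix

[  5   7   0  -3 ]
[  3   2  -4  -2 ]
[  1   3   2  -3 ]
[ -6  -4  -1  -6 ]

The determinant is 152.

Expand along row 1 (it has 1 zero):
  + (5) · M_11   where M_11 = det([2 -4 -2; 3 2 -3; -4 -1 -6]) = -160
  − (7) · M_12   where M_12 = det([3 -4 -2; 1 2 -3; -6 -1 -6]) = -163
  − (-3) · M_14   where M_14 = det([3 2 -4; 1 3 2; -6 -4 -1]) = -63
det = (+1)·(5)·(-160) + (-1)·(7)·(-163) + (-1)·(-3)·(-63) = 152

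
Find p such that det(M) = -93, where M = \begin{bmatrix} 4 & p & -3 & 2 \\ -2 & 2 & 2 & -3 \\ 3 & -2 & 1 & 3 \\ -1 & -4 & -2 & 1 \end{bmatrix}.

p = -1

Expanding along the column containing p, det(M) is linear in p: det(M) = (11)·p + (-82).
Set (11)·p + (-82) = -93  ⇒  (11)·p = -11  ⇒  p = -1.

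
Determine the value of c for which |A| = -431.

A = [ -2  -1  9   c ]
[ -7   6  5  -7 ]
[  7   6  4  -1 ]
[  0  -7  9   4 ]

Expanding along the column containing c, det(A) is linear in c: det(A) = (1197)·c + (766).
Set (1197)·c + (766) = -431  ⇒  (1197)·c = -1197  ⇒  c = -1.

c = -1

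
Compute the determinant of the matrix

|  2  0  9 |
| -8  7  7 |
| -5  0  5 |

385

Expand along column 2:
  + 7 · |2 9; -5 5| = 7·(10 − (-45)) = 385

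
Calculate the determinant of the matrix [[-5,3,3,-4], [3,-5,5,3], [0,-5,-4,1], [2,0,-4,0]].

322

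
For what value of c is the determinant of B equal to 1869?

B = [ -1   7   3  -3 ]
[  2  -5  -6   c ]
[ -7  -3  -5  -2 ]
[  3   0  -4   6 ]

0

Expanding along the row containing c, det(B) is linear in c: det(B) = (-286)·c + (1869).
Set (-286)·c + (1869) = 1869  ⇒  (-286)·c = 0  ⇒  c = 0.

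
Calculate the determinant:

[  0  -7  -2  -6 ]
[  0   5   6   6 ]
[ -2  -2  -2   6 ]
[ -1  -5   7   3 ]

Expand along column 1 (it has 2 zeros):
  + (-2) · M_31   where M_31 = det([-7 -2 -6; 5 6 6; -5 7 3]) = -132
  − (-1) · M_41   where M_41 = det([-7 -2 -6; 5 6 6; -2 -2 6]) = -264
det = (+1)·(-2)·(-132) + (-1)·(-1)·(-264) = 0

The determinant is 0.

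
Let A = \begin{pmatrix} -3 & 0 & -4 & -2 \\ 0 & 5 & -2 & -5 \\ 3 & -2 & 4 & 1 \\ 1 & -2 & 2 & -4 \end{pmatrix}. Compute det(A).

Expand along row 1 (it has 1 zero):
  + (-3) · M_11   where M_11 = det([5 -2 -5; -2 4 1; -2 2 -4]) = -90
  + (-4) · M_13   where M_13 = det([0 5 -5; 3 -2 1; 1 -2 -4]) = 85
  − (-2) · M_14   where M_14 = det([0 5 -2; 3 -2 4; 1 -2 2]) = -2
det = (+1)·(-3)·(-90) + (+1)·(-4)·(85) + (-1)·(-2)·(-2) = -74

det(A) = -74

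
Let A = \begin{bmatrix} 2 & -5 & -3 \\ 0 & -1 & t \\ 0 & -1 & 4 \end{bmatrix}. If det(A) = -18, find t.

-5

Expanding along the column containing t, det(A) is linear in t: det(A) = (2)·t + (-8).
Set (2)·t + (-8) = -18  ⇒  (2)·t = -10  ⇒  t = -5.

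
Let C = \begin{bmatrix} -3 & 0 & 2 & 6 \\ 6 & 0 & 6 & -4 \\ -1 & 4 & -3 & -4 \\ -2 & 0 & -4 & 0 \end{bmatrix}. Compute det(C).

Expand along column 2 (it has 3 zeros):
  − (4) · M_32   where M_32 = det([-3 2 6; 6 6 -4; -2 -4 0]) = -8
det = (-1)·(4)·(-8) = 32

|C| = 32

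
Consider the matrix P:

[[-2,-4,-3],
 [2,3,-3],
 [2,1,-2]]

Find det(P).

The determinant is 26.

Expand along row 1:
  + (-2) · |3 -3; 1 -2| = (-2)·(-6 − (-3)) = 6
  − (-4) · |2 -3; 2 -2| = −(-4)·(-4 − (-6)) = 8
  + (-3) · |2 3; 2 1| = (-3)·(2 − 6) = 12
Sum: (6) + (8) + (12) = 26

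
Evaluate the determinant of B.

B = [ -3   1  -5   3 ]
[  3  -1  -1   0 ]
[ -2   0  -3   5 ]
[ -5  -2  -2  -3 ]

-267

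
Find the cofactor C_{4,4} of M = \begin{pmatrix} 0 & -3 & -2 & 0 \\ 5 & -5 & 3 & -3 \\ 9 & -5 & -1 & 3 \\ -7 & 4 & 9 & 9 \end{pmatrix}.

Delete row 4 and column 4; the remaining 3×3 submatrix is [0 -3 -2; 5 -5 3; 9 -5 -1].
Its determinant is -136.
The cofactor carries sign (−1)^(4+4) = +1, so C_{4,4} = +(-136) = -136.

-136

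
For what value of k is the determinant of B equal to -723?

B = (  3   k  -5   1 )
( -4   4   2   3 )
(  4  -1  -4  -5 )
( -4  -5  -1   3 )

2

Expanding along the column containing k, det(B) is linear in k: det(B) = (-24)·k + (-675).
Set (-24)·k + (-675) = -723  ⇒  (-24)·k = -48  ⇒  k = 2.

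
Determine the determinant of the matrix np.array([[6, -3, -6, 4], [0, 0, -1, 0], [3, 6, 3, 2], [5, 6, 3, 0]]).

Expand along row 2 (it has 3 zeros):
  − (-1) · M_23   where M_23 = det([6 -3 4; 3 6 2; 5 6 0]) = -150
det = (-1)·(-1)·(-150) = -150

-150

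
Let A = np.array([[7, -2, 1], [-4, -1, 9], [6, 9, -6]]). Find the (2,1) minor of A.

The minor is 3.

Delete row 2 and column 1; the remaining 2×2 submatrix is [-2 1; 9 -6].
Its determinant is (-2)·(-6) − 1·9 = 3.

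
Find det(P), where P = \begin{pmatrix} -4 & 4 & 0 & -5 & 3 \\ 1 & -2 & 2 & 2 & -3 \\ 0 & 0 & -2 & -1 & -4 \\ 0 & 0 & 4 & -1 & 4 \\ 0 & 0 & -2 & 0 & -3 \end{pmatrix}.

P is block upper-triangular with a 2×2 block and a 3×3 block on the diagonal, so its determinant equals the product of the determinants of the diagonal blocks.
det of the 2×2 block = 4
det of the 3×3 block = -2
det = (4)·(-2) = -8

|P| = -8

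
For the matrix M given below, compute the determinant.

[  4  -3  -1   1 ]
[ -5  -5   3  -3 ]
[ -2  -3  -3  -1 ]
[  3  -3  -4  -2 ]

-448

Expand along row 1:
  + (4) · M_11   where M_11 = det([-5 3 -3; -3 -3 -1; -3 -4 -2]) = -28
  − (-3) · M_12   where M_12 = det([-5 3 -3; -2 -3 -1; 3 -4 -2]) = -82
  + (-1) · M_13   where M_13 = det([-5 -5 -3; -2 -3 -1; 3 -3 -2]) = -25
  − (1) · M_14   where M_14 = det([-5 -5 3; -2 -3 -3; 3 -3 -4]) = 115
det = (+1)·(4)·(-28) + (-1)·(-3)·(-82) + (+1)·(-1)·(-25) + (-1)·(1)·(115) = -448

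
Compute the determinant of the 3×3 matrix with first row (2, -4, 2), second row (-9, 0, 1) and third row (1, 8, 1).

Expand along row 2:
  − (-9) · |-4 2; 8 1| = −(-9)·(-4 − 16) = -180
  − 1 · |2 -4; 1 8| = −1·(16 − (-4)) = -20
Sum: (-180) + (-20) = -200

The determinant is -200.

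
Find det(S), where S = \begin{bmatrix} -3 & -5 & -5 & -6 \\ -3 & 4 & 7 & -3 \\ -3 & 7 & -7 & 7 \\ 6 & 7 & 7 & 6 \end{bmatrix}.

-2187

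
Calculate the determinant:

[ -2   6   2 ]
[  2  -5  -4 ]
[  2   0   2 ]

The determinant is -32.

Expand along column 2:
  − 6 · |2 -4; 2 2| = −6·(4 − (-8)) = -72
  + (-5) · |-2 2; 2 2| = (-5)·(-4 − 4) = 40
Sum: (-72) + (40) = -32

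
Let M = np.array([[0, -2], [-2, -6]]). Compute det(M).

det(M) = 0·(-6) − (-2)·(-2) = 0 − 4 = -4

The determinant is -4.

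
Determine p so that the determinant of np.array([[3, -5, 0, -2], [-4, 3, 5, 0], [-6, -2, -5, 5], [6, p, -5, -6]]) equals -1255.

0

Expanding along the row containing p, det(M) is linear in p: det(M) = (-25)·p + (-1255).
Set (-25)·p + (-1255) = -1255  ⇒  (-25)·p = 0  ⇒  p = 0.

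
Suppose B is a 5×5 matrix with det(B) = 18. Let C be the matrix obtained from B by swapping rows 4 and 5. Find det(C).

The determinant is -18.

Swapping two rows multiplies the determinant by −1.
det(C) = (-1)·(18) = -18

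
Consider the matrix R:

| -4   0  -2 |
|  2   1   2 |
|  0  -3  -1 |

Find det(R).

det(R) = -8

Expand along row 1:
  + (-4) · |1 2; -3 -1| = (-4)·(-1 − (-6)) = -20
  + (-2) · |2 1; 0 -3| = (-2)·(-6 − 0) = 12
Sum: (-20) + (12) = -8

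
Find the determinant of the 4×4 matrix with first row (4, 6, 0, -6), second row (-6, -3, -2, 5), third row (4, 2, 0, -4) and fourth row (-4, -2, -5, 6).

Expand along column 3 (it has 2 zeros):
  − (-2) · M_23   where M_23 = det([4 6 -6; 4 2 -4; -4 -2 6]) = -32
  − (-5) · M_43   where M_43 = det([4 6 -6; -6 -3 5; 4 2 -4]) = -16
det = (-1)·(-2)·(-32) + (-1)·(-5)·(-16) = -144

-144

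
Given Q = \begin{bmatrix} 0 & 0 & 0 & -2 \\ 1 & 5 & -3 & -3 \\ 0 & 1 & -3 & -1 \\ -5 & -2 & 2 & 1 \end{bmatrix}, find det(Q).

The determinant is 112.

Expand along row 1 (it has 3 zeros):
  − (-2) · M_14   where M_14 = det([1 5 -3; 0 1 -3; -5 -2 2]) = 56
det = (-1)·(-2)·(56) = 112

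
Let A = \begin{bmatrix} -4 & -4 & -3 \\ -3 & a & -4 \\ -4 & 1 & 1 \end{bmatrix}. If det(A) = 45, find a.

-8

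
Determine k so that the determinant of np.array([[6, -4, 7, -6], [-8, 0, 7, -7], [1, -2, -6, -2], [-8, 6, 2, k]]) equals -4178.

-5

Expanding along the row containing k, det(M) is linear in k: det(M) = (360)·k + (-2378).
Set (360)·k + (-2378) = -4178  ⇒  (360)·k = -1800  ⇒  k = -5.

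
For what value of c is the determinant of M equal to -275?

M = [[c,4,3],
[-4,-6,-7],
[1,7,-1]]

c = -3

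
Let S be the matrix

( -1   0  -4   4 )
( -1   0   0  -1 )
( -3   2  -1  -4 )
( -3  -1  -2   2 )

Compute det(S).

11

Expand along row 2 (it has 2 zeros):
  − (-1) · M_21   where M_21 = det([0 -4 4; 2 -1 -4; -1 -2 2]) = -20
  + (-1) · M_24   where M_24 = det([-1 0 -4; -3 2 -1; -3 -1 -2]) = -31
det = (-1)·(-1)·(-20) + (+1)·(-1)·(-31) = 11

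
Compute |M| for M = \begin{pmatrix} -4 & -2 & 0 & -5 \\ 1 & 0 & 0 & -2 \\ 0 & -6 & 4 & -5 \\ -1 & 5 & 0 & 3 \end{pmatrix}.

|M| = -252

Expand along column 3 (it has 3 zeros):
  + (4) · M_33   where M_33 = det([-4 -2 -5; 1 0 -2; -1 5 3]) = -63
det = (+1)·(4)·(-63) = -252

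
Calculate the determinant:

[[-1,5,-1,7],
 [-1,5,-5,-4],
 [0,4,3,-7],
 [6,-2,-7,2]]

-2984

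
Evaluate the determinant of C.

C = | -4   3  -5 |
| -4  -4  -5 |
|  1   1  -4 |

-147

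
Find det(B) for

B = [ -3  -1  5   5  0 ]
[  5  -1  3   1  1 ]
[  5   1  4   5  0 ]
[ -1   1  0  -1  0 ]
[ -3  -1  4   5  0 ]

The determinant is -48.

Expand along column 5 (it has 4 zeros):
  − (1) · M_25   where M_25 = det([-3 -1 5 5; 5 1 4 5; -1 1 0 -1; -3 -1 4 5]) = 48
det = (-1)·(1)·(48) = -48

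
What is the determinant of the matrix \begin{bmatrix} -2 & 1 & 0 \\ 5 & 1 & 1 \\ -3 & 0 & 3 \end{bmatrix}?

Expand along column 2:
  − 1 · |5 1; -3 3| = −1·(15 − (-3)) = -18
  + 1 · |-2 0; -3 3| = 1·(-6 − 0) = -6
Sum: (-18) + (-6) = -24

The determinant is -24.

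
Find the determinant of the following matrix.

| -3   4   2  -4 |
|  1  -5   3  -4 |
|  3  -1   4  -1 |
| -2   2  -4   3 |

39

Expand along row 1:
  + (-3) · M_11   where M_11 = det([-5 3 -4; -1 4 -1; 2 -4 3]) = -21
  − (4) · M_12   where M_12 = det([1 3 -4; 3 4 -1; -2 -4 3]) = 3
  + (2) · M_13   where M_13 = det([1 -5 -4; 3 -1 -1; -2 2 3]) = 18
  − (-4) · M_14   where M_14 = det([1 -5 3; 3 -1 4; -2 2 -4]) = -12
det = (+1)·(-3)·(-21) + (-1)·(4)·(3) + (+1)·(2)·(18) + (-1)·(-4)·(-12) = 39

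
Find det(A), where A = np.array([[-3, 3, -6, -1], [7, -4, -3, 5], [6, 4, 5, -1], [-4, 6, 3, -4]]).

The determinant is -403.

Expand along row 1:
  + (-3) · M_11   where M_11 = det([-4 -3 5; 4 5 -1; 6 3 -4]) = -52
  − (3) · M_12   where M_12 = det([7 -3 5; 6 5 -1; -4 3 -4]) = -13
  + (-6) · M_13   where M_13 = det([7 -4 5; 6 4 -1; -4 6 -4]) = 78
  − (-1) · M_14   where M_14 = det([7 -4 -3; 6 4 5; -4 6 3]) = -130
det = (+1)·(-3)·(-52) + (-1)·(3)·(-13) + (+1)·(-6)·(78) + (-1)·(-1)·(-130) = -403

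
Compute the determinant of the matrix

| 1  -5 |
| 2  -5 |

det = 1·(-5) − (-5)·2 = -5 − (-10) = 5

5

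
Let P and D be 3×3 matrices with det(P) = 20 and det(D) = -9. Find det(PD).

det(PD) = det(P)·det(D) = (20)·(-9) = -180

-180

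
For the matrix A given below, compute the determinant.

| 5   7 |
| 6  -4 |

det(A) = 5·(-4) − 7·6 = -20 − 42 = -62

-62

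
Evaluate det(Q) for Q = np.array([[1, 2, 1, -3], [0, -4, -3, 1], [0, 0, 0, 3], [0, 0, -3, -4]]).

Q is block upper-triangular with a 2×2 block and a 2×2 block on the diagonal, so its determinant equals the product of the determinants of the diagonal blocks.
det of the 2×2 block = -4
det of the 2×2 block = 9
det = (-4)·(9) = -36

det(Q) = -36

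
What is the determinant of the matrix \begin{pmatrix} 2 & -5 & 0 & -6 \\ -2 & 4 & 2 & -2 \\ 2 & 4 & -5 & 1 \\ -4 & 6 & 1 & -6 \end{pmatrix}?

546

Expand along row 1 (it has 1 zero):
  + (2) · M_11   where M_11 = det([4 2 -2; 4 -5 1; 6 1 -6]) = 108
  − (-5) · M_12   where M_12 = det([-2 2 -2; 2 -5 1; -4 1 -6]) = -6
  − (-6) · M_14   where M_14 = det([-2 4 2; 2 4 -5; -4 6 1]) = 60
det = (+1)·(2)·(108) + (-1)·(-5)·(-6) + (-1)·(-6)·(60) = 546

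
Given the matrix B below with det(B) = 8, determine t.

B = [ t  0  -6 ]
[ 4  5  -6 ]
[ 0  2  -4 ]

Expanding along the row containing t, det(B) is linear in t: det(B) = (-8)·t + (-48).
Set (-8)·t + (-48) = 8  ⇒  (-8)·t = 56  ⇒  t = -7.

t = -7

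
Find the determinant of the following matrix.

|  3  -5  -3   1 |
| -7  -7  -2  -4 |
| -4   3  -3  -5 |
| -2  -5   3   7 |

Expand along row 1:
  + (3) · M_11   where M_11 = det([-7 -2 -4; 3 -3 -5; -5 3 7]) = 58
  − (-5) · M_12   where M_12 = det([-7 -2 -4; -4 -3 -5; -2 3 7]) = 38
  + (-3) · M_13   where M_13 = det([-7 -7 -4; -4 3 -5; -2 -5 7]) = -342
  − (1) · M_14   where M_14 = det([-7 -7 -2; -4 3 -3; -2 -5 3]) = -136
det = (+1)·(3)·(58) + (-1)·(-5)·(38) + (+1)·(-3)·(-342) + (-1)·(1)·(-136) = 1526

1526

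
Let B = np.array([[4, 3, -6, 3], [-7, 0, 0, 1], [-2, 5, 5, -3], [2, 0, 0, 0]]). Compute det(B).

Expand along row 4 (it has 3 zeros):
  − (2) · M_41   where M_41 = det([3 -6 3; 0 0 1; 5 5 -3]) = -45
det = (-1)·(2)·(-45) = 90

The determinant is 90.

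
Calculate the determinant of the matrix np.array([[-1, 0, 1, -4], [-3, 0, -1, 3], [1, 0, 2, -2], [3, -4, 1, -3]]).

Expand along column 2 (it has 3 zeros):
  + (-4) · M_42   where M_42 = det([-1 1 -4; -3 -1 3; 1 2 -2]) = 21
det = (+1)·(-4)·(21) = -84

The determinant is -84.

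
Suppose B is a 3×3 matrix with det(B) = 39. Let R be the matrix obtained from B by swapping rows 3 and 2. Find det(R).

Swapping two rows multiplies the determinant by −1.
det(R) = (-1)·(39) = -39

-39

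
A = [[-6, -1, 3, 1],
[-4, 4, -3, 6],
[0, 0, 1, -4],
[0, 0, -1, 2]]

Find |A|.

56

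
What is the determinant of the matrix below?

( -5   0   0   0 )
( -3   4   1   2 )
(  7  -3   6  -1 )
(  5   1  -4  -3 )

430

Expand along row 1 (it has 3 zeros):
  + (-5) · M_11   where M_11 = det([4 1 2; -3 6 -1; 1 -4 -3]) = -86
det = (+1)·(-5)·(-86) = 430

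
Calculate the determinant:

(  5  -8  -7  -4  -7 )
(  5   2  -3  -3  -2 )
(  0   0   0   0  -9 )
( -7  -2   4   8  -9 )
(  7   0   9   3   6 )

Expand along row 3 (it has 4 zeros):
  + (-9) · M_35   where M_35 = det([5 -8 -7 -4; 5 2 -3 -3; -7 -2 4 8; 7 0 9 3]) = -2858
det = (+1)·(-9)·(-2858) = 25722

The determinant is 25722.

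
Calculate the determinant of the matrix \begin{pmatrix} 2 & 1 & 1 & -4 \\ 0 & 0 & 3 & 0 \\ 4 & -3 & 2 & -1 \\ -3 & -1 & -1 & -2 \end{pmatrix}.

-219

Expand along row 2 (it has 3 zeros):
  − (3) · M_23   where M_23 = det([2 1 -4; 4 -3 -1; -3 -1 -2]) = 73
det = (-1)·(3)·(73) = -219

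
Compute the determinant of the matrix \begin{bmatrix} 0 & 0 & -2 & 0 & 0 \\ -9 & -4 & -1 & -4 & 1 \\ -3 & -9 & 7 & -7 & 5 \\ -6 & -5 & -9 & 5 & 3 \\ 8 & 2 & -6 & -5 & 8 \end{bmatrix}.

Expand along row 1 (it has 4 zeros):
  + (-2) · M_13   where M_13 = det([-9 -4 -4 1; -3 -9 -7 5; -6 -5 5 3; 8 2 -5 8]) = 5613
det = (+1)·(-2)·(5613) = -11226

-11226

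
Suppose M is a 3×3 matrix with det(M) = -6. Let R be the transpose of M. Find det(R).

-6

det(Mᵀ) = det(M).
det(R) = (1)·(-6) = -6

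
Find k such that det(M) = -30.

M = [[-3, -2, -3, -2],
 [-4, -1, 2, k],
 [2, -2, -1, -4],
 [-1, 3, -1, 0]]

8

Expanding along the row containing k, det(M) is linear in k: det(M) = (-33)·k + (234).
Set (-33)·k + (234) = -30  ⇒  (-33)·k = -264  ⇒  k = 8.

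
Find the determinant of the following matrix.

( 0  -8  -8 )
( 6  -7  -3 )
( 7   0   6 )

Expand along row 1:
  − (-8) · |6 -3; 7 6| = −(-8)·(36 − (-21)) = 456
  + (-8) · |6 -7; 7 0| = (-8)·(0 − (-49)) = -392
Sum: (456) + (-392) = 64

64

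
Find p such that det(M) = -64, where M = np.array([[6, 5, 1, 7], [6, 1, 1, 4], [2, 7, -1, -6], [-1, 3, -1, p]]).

Expanding along the row containing p, det(M) is linear in p: det(M) = (32)·p + (192).
Set (32)·p + (192) = -64  ⇒  (32)·p = -256  ⇒  p = -8.

p = -8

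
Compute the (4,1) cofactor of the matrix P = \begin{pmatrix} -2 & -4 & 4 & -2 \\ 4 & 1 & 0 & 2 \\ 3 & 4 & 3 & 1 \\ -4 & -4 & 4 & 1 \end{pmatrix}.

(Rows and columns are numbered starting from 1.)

The cofactor is -46.

Delete row 4 and column 1; the remaining 3×3 submatrix is [-4 4 -2; 1 0 2; 4 3 1].
Its determinant is 46.
The cofactor carries sign (−1)^(4+1) = −1, so C_{4,1} = −(46) = -46.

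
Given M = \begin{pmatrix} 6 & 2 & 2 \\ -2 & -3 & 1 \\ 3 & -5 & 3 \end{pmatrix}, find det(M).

Expand along row 1:
  + 6 · |-3 1; -5 3| = 6·(-9 − (-5)) = -24
  − 2 · |-2 1; 3 3| = −2·(-6 − 3) = 18
  + 2 · |-2 -3; 3 -5| = 2·(10 − (-9)) = 38
Sum: (-24) + (18) + (38) = 32

32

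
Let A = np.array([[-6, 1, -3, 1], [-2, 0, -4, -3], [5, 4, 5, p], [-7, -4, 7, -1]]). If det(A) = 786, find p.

Expanding along the column containing p, det(A) is linear in p: det(A) = (-114)·p + (1356).
Set (-114)·p + (1356) = 786  ⇒  (-114)·p = -570  ⇒  p = 5.

p = 5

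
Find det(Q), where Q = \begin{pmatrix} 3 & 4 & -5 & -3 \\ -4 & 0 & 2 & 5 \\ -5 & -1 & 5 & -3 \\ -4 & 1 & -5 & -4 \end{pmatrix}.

The determinant is -1127.

Expand along row 2 (it has 1 zero):
  − (-4) · M_21   where M_21 = det([4 -5 -3; -1 5 -3; 1 -5 -4]) = -105
  − (2) · M_23   where M_23 = det([3 4 -3; -5 -1 -3; -4 1 -4]) = 16
  + (5) · M_24   where M_24 = det([3 4 -5; -5 -1 5; -4 1 -5]) = -135
det = (-1)·(-4)·(-105) + (-1)·(2)·(16) + (+1)·(5)·(-135) = -1127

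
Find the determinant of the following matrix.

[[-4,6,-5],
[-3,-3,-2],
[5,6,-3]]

Expand along row 1:
  + (-4) · |-3 -2; 6 -3| = (-4)·(9 − (-12)) = -84
  − 6 · |-3 -2; 5 -3| = −6·(9 − (-10)) = -114
  + (-5) · |-3 -3; 5 6| = (-5)·(-18 − (-15)) = 15
Sum: (-84) + (-114) + (15) = -183

-183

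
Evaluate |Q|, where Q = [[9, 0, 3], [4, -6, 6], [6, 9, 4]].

-486

Expand along column 2:
  + (-6) · |9 3; 6 4| = (-6)·(36 − 18) = -108
  − 9 · |9 3; 4 6| = −9·(54 − 12) = -378
Sum: (-108) + (-378) = -486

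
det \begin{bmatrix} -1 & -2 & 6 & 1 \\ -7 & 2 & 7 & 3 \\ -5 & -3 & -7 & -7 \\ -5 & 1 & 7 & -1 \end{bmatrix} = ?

-1302

Expand along row 1:
  + (-1) · M_11   where M_11 = det([2 7 3; -3 -7 -7; 1 7 -1]) = 0
  − (-2) · M_12   where M_12 = det([-7 7 3; -5 -7 -7; -5 7 -1]) = -392
  + (6) · M_13   where M_13 = det([-7 2 3; -5 -3 -7; -5 1 -1]) = -70
  − (1) · M_14   where M_14 = det([-7 2 7; -5 -3 -7; -5 1 7]) = 98
det = (+1)·(-1)·(0) + (-1)·(-2)·(-392) + (+1)·(6)·(-70) + (-1)·(1)·(98) = -1302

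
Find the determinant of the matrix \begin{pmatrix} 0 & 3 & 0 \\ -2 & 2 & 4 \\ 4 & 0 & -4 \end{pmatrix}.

Expand along row 1:
  − 3 · |-2 4; 4 -4| = −3·(8 − 16) = 24

24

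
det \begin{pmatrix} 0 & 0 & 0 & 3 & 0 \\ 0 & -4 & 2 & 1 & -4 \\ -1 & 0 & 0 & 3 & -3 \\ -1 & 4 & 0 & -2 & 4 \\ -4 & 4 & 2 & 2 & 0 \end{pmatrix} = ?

48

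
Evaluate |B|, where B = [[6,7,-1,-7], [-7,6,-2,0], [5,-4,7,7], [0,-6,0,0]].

|B| = -840

Expand along row 4 (it has 3 zeros):
  + (-6) · M_42   where M_42 = det([6 -1 -7; -7 -2 0; 5 7 7]) = 140
det = (+1)·(-6)·(140) = -840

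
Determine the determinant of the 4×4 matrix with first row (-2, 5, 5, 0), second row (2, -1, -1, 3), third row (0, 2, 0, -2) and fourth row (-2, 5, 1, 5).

192

Expand along row 3 (it has 2 zeros):
  − (2) · M_32   where M_32 = det([-2 5 0; 2 -1 3; -2 1 5]) = -64
  − (-2) · M_34   where M_34 = det([-2 5 5; 2 -1 -1; -2 5 1]) = 32
det = (-1)·(2)·(-64) + (-1)·(-2)·(32) = 192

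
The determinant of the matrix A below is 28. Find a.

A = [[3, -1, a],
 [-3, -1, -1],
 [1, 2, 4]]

a = -9

Expanding along the column containing a, det(A) is linear in a: det(A) = (-5)·a + (-17).
Set (-5)·a + (-17) = 28  ⇒  (-5)·a = 45  ⇒  a = -9.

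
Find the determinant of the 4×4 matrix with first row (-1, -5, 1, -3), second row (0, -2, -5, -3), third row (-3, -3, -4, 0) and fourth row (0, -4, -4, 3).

Expand along column 1 (it has 2 zeros):
  + (-1) · M_11   where M_11 = det([-2 -5 -3; -3 -4 0; -4 -4 3]) = -9
  + (-3) · M_31   where M_31 = det([-5 1 -3; -2 -5 -3; -4 -4 3]) = 189
det = (+1)·(-1)·(-9) + (+1)·(-3)·(189) = -558

The determinant is -558.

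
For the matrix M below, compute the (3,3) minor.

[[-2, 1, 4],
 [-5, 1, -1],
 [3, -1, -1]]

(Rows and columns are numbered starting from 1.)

3

Delete row 3 and column 3; the remaining 2×2 submatrix is [-2 1; -5 1].
Its determinant is (-2)·1 − 1·(-5) = 3.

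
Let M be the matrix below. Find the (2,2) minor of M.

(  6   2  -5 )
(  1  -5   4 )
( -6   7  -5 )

Delete row 2 and column 2; the remaining 2×2 submatrix is [6 -5; -6 -5].
Its determinant is 6·(-5) − (-5)·(-6) = -60.

-60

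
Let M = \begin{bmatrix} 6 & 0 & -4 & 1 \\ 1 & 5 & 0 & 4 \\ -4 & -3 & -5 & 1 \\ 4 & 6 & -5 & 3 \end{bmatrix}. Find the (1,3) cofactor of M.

17

Delete row 1 and column 3; the remaining 3×3 submatrix is [1 5 4; -4 -3 1; 4 6 3].
Its determinant is 17.
The cofactor carries sign (−1)^(1+3) = +1, so C_{1,3} = +(17) = 17.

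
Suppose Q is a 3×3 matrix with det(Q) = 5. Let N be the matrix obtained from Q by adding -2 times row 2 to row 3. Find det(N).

5

Adding a multiple of one row to another leaves the determinant unchanged.
det(N) = (1)·(5) = 5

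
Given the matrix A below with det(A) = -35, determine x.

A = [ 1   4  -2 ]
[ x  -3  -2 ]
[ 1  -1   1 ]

Expanding along the row containing x, det(A) is linear in x: det(A) = (-2)·x + (-19).
Set (-2)·x + (-19) = -35  ⇒  (-2)·x = -16  ⇒  x = 8.

x = 8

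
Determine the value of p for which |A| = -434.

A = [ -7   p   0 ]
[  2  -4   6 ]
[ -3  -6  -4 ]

7

Expanding along the row containing p, det(A) is linear in p: det(A) = (-10)·p + (-364).
Set (-10)·p + (-364) = -434  ⇒  (-10)·p = -70  ⇒  p = 7.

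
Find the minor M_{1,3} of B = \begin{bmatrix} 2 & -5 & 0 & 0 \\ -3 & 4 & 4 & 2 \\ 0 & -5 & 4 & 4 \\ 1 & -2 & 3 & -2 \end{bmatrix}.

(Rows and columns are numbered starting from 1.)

-28

Delete row 1 and column 3; the remaining 3×3 submatrix is [-3 4 2; 0 -5 4; 1 -2 -2].
Its determinant is -28.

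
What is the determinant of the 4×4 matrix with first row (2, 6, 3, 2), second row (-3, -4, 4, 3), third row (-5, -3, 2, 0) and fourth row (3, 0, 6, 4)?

Expand along row 3 (it has 1 zero):
  + (-5) · M_31   where M_31 = det([6 3 2; -4 4 3; 0 6 4]) = -12
  − (-3) · M_32   where M_32 = det([2 3 2; -3 4 3; 3 6 4]) = -1
  + (2) · M_33   where M_33 = det([2 6 2; -3 -4 3; 3 0 4]) = 118
det = (+1)·(-5)·(-12) + (-1)·(-3)·(-1) + (+1)·(2)·(118) = 293

The determinant is 293.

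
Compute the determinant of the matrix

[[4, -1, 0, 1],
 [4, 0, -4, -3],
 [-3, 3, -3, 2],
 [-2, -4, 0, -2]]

Expand along column 3 (it has 2 zeros):
  − (-4) · M_23   where M_23 = det([4 -1 1; -3 3 2; -2 -4 -2]) = 36
  + (-3) · M_33   where M_33 = det([4 -1 1; 4 0 -3; -2 -4 -2]) = -78
det = (-1)·(-4)·(36) + (+1)·(-3)·(-78) = 378

The determinant is 378.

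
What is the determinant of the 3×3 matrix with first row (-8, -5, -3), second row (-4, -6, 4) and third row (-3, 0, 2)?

Expand along column 2:
  − (-5) · |-4 4; -3 2| = −(-5)·(-8 − (-12)) = 20
  + (-6) · |-8 -3; -3 2| = (-6)·(-16 − 9) = 150
Sum: (20) + (150) = 170

170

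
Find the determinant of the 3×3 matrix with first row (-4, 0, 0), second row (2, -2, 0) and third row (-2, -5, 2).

The matrix is lower triangular, so the determinant is the product of the diagonal entries:
det = (-4) · (-2) · (2) = 16

The determinant is 16.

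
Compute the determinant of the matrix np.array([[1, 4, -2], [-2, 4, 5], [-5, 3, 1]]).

-131

Expand along row 1:
  + 1 · |4 5; 3 1| = 1·(4 − 15) = -11
  − 4 · |-2 5; -5 1| = −4·(-2 − (-25)) = -92
  + (-2) · |-2 4; -5 3| = (-2)·(-6 − (-20)) = -28
Sum: (-11) + (-92) + (-28) = -131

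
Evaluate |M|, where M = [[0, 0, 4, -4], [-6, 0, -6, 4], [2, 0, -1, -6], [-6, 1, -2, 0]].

-184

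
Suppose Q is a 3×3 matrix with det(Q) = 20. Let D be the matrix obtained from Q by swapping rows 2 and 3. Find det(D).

Swapping two rows multiplies the determinant by −1.
det(D) = (-1)·(20) = -20

The determinant is -20.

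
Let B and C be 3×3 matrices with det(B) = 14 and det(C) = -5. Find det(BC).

det(BC) = det(B)·det(C) = (14)·(-5) = -70

-70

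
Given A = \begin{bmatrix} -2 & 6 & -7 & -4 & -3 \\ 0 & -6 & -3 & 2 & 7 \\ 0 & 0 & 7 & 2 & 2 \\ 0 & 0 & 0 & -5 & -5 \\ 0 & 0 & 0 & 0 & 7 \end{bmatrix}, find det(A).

A is upper triangular, so det(A) is the product of the diagonal entries:
det = (-2) · (-6) · (7) · (-5) · (7) = -2940

-2940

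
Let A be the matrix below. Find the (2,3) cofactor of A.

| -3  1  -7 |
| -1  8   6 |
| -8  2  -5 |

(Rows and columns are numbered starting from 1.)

Delete row 2 and column 3; the remaining 2×2 submatrix is [-3 1; -8 2].
Its determinant is (-3)·2 − 1·(-8) = 2.
The cofactor carries sign (−1)^(2+3) = −1, so C_{2,3} = −(2) = -2.

The cofactor is -2.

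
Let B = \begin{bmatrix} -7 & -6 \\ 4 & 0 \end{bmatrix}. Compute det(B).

det(B) = (-7)·0 − (-6)·4 = 0 − (-24) = 24

The determinant is 24.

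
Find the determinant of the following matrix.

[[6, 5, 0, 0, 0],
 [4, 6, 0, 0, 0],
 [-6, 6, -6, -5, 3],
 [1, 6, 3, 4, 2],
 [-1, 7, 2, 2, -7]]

The determinant is 976.

The matrix is block lower-triangular with a 2×2 block and a 3×3 block on the diagonal, so its determinant equals the product of the determinants of the diagonal blocks.
det of the 2×2 block = 16
det of the 3×3 block = 61
det = (16)·(61) = 976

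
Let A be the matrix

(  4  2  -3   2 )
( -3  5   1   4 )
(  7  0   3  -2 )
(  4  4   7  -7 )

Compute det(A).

det(A) = -1421

Expand along row 3 (it has 1 zero):
  + (7) · M_31   where M_31 = det([2 -3 2; 5 1 4; 4 7 -7]) = -161
  + (3) · M_33   where M_33 = det([4 2 2; -3 5 4; 4 4 -7]) = -278
  − (-2) · M_34   where M_34 = det([4 2 -3; -3 5 1; 4 4 7]) = 270
det = (+1)·(7)·(-161) + (+1)·(3)·(-278) + (-1)·(-2)·(270) = -1421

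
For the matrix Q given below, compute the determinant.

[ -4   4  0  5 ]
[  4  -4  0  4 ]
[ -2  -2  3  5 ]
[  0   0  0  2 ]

Expand along row 4 (it has 3 zeros):
  + (2) · M_44   where M_44 = det([-4 4 0; 4 -4 0; -2 -2 3]) = 0
det = (+1)·(2)·(0) = 0

det(Q) = 0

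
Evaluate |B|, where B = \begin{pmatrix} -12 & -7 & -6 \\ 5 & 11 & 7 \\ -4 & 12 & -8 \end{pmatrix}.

|B| = 1356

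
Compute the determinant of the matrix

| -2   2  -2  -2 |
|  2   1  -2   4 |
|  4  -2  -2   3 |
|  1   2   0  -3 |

-162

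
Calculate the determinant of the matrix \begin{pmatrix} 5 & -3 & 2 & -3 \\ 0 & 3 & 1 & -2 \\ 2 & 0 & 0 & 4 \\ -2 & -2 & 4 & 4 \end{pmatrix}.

-540

Expand along row 3 (it has 2 zeros):
  + (2) · M_31   where M_31 = det([-3 2 -3; 3 1 -2; -2 4 4]) = -94
  − (4) · M_34   where M_34 = det([5 -3 2; 0 3 1; -2 -2 4]) = 88
det = (+1)·(2)·(-94) + (-1)·(4)·(88) = -540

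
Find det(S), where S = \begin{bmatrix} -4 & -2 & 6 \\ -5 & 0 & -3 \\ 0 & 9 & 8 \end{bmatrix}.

det(S) = -458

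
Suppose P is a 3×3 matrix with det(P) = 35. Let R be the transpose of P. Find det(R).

35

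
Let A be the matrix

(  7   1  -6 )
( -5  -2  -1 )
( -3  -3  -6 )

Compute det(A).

Expand along row 1:
  + 7 · |-2 -1; -3 -6| = 7·(12 − 3) = 63
  − 1 · |-5 -1; -3 -6| = −1·(30 − 3) = -27
  + (-6) · |-5 -2; -3 -3| = (-6)·(15 − 6) = -54
Sum: (63) + (-27) + (-54) = -18

-18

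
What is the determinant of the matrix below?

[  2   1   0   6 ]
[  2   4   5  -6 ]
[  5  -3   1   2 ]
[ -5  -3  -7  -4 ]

-746

Expand along row 1 (it has 1 zero):
  + (2) · M_11   where M_11 = det([4 5 -6; -3 1 2; -3 -7 -4]) = -194
  − (1) · M_12   where M_12 = det([2 5 -6; 5 1 2; -5 -7 -4]) = 250
  − (6) · M_14   where M_14 = det([2 4 5; 5 -3 1; -5 -3 -7]) = 18
det = (+1)·(2)·(-194) + (-1)·(1)·(250) + (-1)·(6)·(18) = -746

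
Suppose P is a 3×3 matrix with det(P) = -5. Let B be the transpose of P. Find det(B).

det(Pᵀ) = det(P).
det(B) = (1)·(-5) = -5

-5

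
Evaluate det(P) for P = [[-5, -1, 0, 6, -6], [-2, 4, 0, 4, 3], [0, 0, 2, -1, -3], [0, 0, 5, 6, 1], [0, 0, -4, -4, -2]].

P is block upper-triangular with a 2×2 block and a 3×3 block on the diagonal, so its determinant equals the product of the determinants of the diagonal blocks.
det of the 2×2 block = -22
det of the 3×3 block = -34
det = (-22)·(-34) = 748

748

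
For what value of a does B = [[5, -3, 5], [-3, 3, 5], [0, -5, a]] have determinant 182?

-3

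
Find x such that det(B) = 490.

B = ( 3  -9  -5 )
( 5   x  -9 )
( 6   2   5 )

-5

Expanding along the row containing x, det(B) is linear in x: det(B) = (45)·x + (715).
Set (45)·x + (715) = 490  ⇒  (45)·x = -225  ⇒  x = -5.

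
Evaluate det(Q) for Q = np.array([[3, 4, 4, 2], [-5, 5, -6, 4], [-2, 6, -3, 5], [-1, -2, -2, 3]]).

The determinant is -99.

Expand along row 1:
  + (3) · M_11   where M_11 = det([5 -6 4; 6 -3 5; -2 -2 3]) = 101
  − (4) · M_12   where M_12 = det([-5 -6 4; -2 -3 5; -1 -2 3]) = -7
  + (4) · M_13   where M_13 = det([-5 5 4; -2 6 5; -1 -2 3]) = -95
  − (2) · M_14   where M_14 = det([-5 5 -6; -2 6 -3; -1 -2 -2]) = 25
det = (+1)·(3)·(101) + (-1)·(4)·(-7) + (+1)·(4)·(-95) + (-1)·(2)·(25) = -99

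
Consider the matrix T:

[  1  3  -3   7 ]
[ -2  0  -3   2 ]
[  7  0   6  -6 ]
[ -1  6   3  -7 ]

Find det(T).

Expand along column 2 (it has 2 zeros):
  − (3) · M_12   where M_12 = det([-2 -3 2; 7 6 -6; -1 3 -7]) = -63
  + (6) · M_42   where M_42 = det([1 -3 7; -2 -3 2; 7 6 -6]) = 63
det = (-1)·(3)·(-63) + (+1)·(6)·(63) = 567

567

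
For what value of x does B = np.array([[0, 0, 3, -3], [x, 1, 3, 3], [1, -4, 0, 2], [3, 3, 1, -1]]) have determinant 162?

7

Expanding along the row containing x, det(B) is linear in x: det(B) = (-18)·x + (288).
Set (-18)·x + (288) = 162  ⇒  (-18)·x = -126  ⇒  x = 7.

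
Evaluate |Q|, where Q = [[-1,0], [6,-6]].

det(Q) = 6

det(Q) = (-1)·(-6) − 0·6 = 6 − 0 = 6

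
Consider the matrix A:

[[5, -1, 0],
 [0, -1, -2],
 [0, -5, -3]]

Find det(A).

Expand along column 1:
  + 5 · |-1 -2; -5 -3| = 5·(3 − 10) = -35

det(A) = -35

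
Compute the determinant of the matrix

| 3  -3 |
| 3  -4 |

-3

det = 3·(-4) − (-3)·3 = -12 − (-9) = -3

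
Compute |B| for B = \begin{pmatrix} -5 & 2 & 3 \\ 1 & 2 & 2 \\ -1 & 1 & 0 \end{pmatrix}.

15

Expand along column 3:
  + 3 · |1 2; -1 1| = 3·(1 − (-2)) = 9
  − 2 · |-5 2; -1 1| = −2·(-5 − (-2)) = 6
Sum: (9) + (6) = 15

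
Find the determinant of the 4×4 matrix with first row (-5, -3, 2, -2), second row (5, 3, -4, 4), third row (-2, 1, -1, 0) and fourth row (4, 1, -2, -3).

Expand along row 3 (it has 1 zero):
  + (-2) · M_31   where M_31 = det([-3 2 -2; 3 -4 4; 1 -2 -3]) = -30
  − (1) · M_32   where M_32 = det([-5 2 -2; 5 -4 4; 4 -2 -3]) = -50
  + (-1) · M_33   where M_33 = det([-5 -3 -2; 5 3 4; 4 1 -3]) = -14
det = (+1)·(-2)·(-30) + (-1)·(1)·(-50) + (+1)·(-1)·(-14) = 124

124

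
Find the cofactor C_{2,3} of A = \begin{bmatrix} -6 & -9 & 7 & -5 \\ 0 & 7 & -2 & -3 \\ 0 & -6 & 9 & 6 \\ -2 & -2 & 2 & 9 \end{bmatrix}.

-420

Delete row 2 and column 3; the remaining 3×3 submatrix is [-6 -9 -5; 0 -6 6; -2 -2 9].
Its determinant is 420.
The cofactor carries sign (−1)^(2+3) = −1, so C_{2,3} = −(420) = -420.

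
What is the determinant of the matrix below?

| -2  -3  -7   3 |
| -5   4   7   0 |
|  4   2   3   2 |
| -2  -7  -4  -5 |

The determinant is 824.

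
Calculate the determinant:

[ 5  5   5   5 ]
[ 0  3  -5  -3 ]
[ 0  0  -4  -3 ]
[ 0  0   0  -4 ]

The matrix is upper triangular, so the determinant is the product of the diagonal entries:
det = (5) · (3) · (-4) · (-4) = 240

The determinant is 240.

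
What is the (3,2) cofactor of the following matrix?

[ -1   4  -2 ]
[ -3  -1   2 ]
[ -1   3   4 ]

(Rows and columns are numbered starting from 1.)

Delete row 3 and column 2; the remaining 2×2 submatrix is [-1 -2; -3 2].
Its determinant is (-1)·2 − (-2)·(-3) = -8.
The cofactor carries sign (−1)^(3+2) = −1, so C_{3,2} = −(-8) = 8.

8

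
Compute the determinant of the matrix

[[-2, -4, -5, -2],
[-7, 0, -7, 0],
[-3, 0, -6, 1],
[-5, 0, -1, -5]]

The determinant is -308.

Expand along column 2 (it has 3 zeros):
  − (-4) · M_12   where M_12 = det([-7 -7 0; -3 -6 1; -5 -1 -5]) = -77
det = (-1)·(-4)·(-77) = -308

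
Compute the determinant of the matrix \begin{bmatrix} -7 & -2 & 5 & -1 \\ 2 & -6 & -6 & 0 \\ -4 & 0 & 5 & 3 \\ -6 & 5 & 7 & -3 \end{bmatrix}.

166

Expand along row 2 (it has 1 zero):
  − (2) · M_21   where M_21 = det([-2 5 -1; 0 5 3; 5 7 -3]) = 172
  + (-6) · M_22   where M_22 = det([-7 5 -1; -4 5 3; -6 7 -3]) = 100
  − (-6) · M_23   where M_23 = det([-7 -2 -1; -4 0 3; -6 5 -3]) = 185
det = (-1)·(2)·(172) + (+1)·(-6)·(100) + (-1)·(-6)·(185) = 166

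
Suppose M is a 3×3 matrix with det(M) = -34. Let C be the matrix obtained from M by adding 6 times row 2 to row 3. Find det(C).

Adding a multiple of one row to another leaves the determinant unchanged.
det(C) = (1)·(-34) = -34

The determinant is -34.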